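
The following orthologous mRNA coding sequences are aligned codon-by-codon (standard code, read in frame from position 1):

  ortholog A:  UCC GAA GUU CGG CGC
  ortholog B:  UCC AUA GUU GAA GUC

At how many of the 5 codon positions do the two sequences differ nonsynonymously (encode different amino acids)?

Codon 1: UCC Ser / UCC Ser — identical.
Codon 2: GAA Glu / AUA Ile — nonsynonymous.
Codon 3: GUU Val / GUU Val — identical.
Codon 4: CGG Arg / GAA Glu — nonsynonymous.
Codon 5: CGC Arg / GUC Val — nonsynonymous.
Nonsynonymous differences: 3.

3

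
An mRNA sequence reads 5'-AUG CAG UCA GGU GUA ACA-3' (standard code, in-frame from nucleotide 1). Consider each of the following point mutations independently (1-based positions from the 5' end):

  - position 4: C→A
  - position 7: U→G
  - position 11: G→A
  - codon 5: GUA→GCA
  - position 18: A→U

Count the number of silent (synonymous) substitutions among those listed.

1

Codon 2: CAG (Gln) → AAG (Lys) — missense.
Codon 3: UCA (Ser) → GCA (Ala) — missense.
Codon 4: GGU (Gly) → GAU (Asp) — missense.
Codon 5: GUA (Val) → GCA (Ala) — missense.
Codon 6: ACA (Thr) → ACU (Thr) — synonymous.
Synonymous: 1 of 5.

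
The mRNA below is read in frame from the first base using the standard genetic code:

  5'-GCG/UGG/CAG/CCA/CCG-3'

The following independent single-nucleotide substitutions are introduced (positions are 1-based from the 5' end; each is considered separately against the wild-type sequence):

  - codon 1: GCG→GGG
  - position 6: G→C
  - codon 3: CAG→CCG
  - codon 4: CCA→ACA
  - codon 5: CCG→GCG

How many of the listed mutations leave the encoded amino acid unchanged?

Codon 1: GCG (Ala) → GGG (Gly) — missense.
Codon 2: UGG (Trp) → UGC (Cys) — missense.
Codon 3: CAG (Gln) → CCG (Pro) — missense.
Codon 4: CCA (Pro) → ACA (Thr) — missense.
Codon 5: CCG (Pro) → GCG (Ala) — missense.
Synonymous: 0 of 5.

0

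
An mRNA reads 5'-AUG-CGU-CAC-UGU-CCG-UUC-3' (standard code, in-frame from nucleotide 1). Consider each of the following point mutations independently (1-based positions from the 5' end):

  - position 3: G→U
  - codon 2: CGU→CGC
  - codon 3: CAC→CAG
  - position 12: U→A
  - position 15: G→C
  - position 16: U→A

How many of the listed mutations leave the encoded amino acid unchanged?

Codon 1: AUG (Met) → AUU (Ile) — missense.
Codon 2: CGU (Arg) → CGC (Arg) — synonymous.
Codon 3: CAC (His) → CAG (Gln) — missense.
Codon 4: UGU (Cys) → UGA (Stop) — nonsense.
Codon 5: CCG (Pro) → CCC (Pro) — synonymous.
Codon 6: UUC (Phe) → AUC (Ile) — missense.
Synonymous: 2 of 6.

2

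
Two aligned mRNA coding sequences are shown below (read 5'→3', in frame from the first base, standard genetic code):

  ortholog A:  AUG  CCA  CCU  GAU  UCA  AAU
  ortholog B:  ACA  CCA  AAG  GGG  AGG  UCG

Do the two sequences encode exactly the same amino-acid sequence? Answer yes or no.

Codon 1: AUG Met / ACA Thr — nonsynonymous.
Codon 2: CCA Pro / CCA Pro — identical.
Codon 3: CCU Pro / AAG Lys — nonsynonymous.
Codon 4: GAU Asp / GGG Gly — nonsynonymous.
Codon 5: UCA Ser / AGG Arg — nonsynonymous.
Codon 6: AAU Asn / UCG Ser — nonsynonymous.
Nonsynonymous differences: 5 → different protein.

no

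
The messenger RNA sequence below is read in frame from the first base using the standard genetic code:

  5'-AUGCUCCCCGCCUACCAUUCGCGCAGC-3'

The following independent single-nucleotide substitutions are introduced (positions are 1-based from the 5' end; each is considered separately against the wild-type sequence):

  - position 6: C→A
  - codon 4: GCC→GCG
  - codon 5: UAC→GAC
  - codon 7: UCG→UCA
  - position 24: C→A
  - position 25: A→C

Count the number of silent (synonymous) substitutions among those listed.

4

Codon 2: CUC (Leu) → CUA (Leu) — synonymous.
Codon 4: GCC (Ala) → GCG (Ala) — synonymous.
Codon 5: UAC (Tyr) → GAC (Asp) — missense.
Codon 7: UCG (Ser) → UCA (Ser) — synonymous.
Codon 8: CGC (Arg) → CGA (Arg) — synonymous.
Codon 9: AGC (Ser) → CGC (Arg) — missense.
Synonymous: 4 of 6.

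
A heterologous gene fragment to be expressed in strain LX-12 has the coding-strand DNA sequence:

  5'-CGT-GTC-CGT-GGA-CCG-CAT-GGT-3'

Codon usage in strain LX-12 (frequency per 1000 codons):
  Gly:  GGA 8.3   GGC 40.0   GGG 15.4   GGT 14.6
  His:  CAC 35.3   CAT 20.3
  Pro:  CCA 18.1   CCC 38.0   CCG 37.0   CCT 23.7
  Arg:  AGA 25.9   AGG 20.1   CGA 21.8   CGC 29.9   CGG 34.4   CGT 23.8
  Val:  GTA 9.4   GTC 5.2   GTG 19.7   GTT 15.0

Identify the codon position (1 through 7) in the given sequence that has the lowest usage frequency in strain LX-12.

2

Codon 1 CGT (Arg): 23.8 per 1000.
Codon 2 GTC (Val): 5.2 per 1000.
Codon 3 CGT (Arg): 23.8 per 1000.
Codon 4 GGA (Gly): 8.3 per 1000.
Codon 5 CCG (Pro): 37.0 per 1000.
Codon 6 CAT (His): 20.3 per 1000.
Codon 7 GGT (Gly): 14.6 per 1000.
Lowest frequency is 5.2 at codon 2.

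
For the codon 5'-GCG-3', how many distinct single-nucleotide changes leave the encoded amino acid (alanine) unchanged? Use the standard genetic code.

3

Position 1: none → 0 synonymous.
Position 2: none → 0 synonymous.
Position 3: GCT, GCC, GCA → 3 synonymous.
Total: 0 + 0 + 3 = 3.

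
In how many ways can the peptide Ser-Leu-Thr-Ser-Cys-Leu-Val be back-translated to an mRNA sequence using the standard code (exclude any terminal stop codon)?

41472

Ser: 6 codons.
Leu: 6 codons.
Thr: 4 codons.
Ser: 6 codons.
Cys: 2 codons.
Leu: 6 codons.
Val: 4 codons.
6 × 6 × 4 × 6 × 2 × 6 × 4 = 41472.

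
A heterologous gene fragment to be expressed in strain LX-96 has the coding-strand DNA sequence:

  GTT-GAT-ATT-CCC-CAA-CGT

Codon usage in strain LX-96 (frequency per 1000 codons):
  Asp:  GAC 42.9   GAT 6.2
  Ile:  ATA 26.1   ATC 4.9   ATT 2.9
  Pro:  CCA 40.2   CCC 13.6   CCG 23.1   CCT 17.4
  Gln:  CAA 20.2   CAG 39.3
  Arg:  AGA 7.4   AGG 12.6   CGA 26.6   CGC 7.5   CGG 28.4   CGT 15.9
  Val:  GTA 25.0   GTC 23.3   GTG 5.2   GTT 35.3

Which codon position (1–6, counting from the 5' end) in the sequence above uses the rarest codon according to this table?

Codon 1 GTT (Val): 35.3 per 1000.
Codon 2 GAT (Asp): 6.2 per 1000.
Codon 3 ATT (Ile): 2.9 per 1000.
Codon 4 CCC (Pro): 13.6 per 1000.
Codon 5 CAA (Gln): 20.2 per 1000.
Codon 6 CGT (Arg): 15.9 per 1000.
Lowest frequency is 2.9 at codon 3.

3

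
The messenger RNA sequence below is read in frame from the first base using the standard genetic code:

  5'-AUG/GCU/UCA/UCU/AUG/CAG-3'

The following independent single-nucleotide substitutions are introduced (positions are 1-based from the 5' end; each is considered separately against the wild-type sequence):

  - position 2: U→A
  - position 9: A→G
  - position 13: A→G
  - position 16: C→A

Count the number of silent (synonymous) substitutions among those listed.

Codon 1: AUG (Met) → AAG (Lys) — missense.
Codon 3: UCA (Ser) → UCG (Ser) — synonymous.
Codon 5: AUG (Met) → GUG (Val) — missense.
Codon 6: CAG (Gln) → AAG (Lys) — missense.
Synonymous: 1 of 4.

1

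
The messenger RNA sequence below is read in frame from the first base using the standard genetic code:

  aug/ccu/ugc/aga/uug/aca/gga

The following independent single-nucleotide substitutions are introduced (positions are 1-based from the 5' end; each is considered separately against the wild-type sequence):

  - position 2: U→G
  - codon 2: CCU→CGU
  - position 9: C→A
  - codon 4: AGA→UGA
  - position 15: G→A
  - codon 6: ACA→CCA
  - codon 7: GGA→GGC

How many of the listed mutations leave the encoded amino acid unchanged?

2

Codon 1: AUG (Met) → AGG (Arg) — missense.
Codon 2: CCU (Pro) → CGU (Arg) — missense.
Codon 3: UGC (Cys) → UGA (Stop) — nonsense.
Codon 4: AGA (Arg) → UGA (Stop) — nonsense.
Codon 5: UUG (Leu) → UUA (Leu) — synonymous.
Codon 6: ACA (Thr) → CCA (Pro) — missense.
Codon 7: GGA (Gly) → GGC (Gly) — synonymous.
Synonymous: 2 of 7.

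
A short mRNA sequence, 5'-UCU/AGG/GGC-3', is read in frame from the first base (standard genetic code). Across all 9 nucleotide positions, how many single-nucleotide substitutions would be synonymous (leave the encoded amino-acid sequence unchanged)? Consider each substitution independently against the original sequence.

Codon 1 (UCU, Ser): 3 synonymous substitutions.
Codon 2 (AGG, Arg): 2 synonymous substitutions.
Codon 3 (GGC, Gly): 3 synonymous substitutions.
Total: 3 + 2 + 3 = 8.

8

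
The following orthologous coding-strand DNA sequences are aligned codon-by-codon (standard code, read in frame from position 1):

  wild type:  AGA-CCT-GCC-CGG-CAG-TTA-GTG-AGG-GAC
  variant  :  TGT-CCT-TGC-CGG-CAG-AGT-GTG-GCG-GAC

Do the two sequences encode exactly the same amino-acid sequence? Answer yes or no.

no

Codon 1: AGA Arg / TGT Cys — nonsynonymous.
Codon 2: CCT Pro / CCT Pro — identical.
Codon 3: GCC Ala / TGC Cys — nonsynonymous.
Codon 4: CGG Arg / CGG Arg — identical.
Codon 5: CAG Gln / CAG Gln — identical.
Codon 6: TTA Leu / AGT Ser — nonsynonymous.
Codon 7: GTG Val / GTG Val — identical.
Codon 8: AGG Arg / GCG Ala — nonsynonymous.
Codon 9: GAC Asp / GAC Asp — identical.
Nonsynonymous differences: 4 → different protein.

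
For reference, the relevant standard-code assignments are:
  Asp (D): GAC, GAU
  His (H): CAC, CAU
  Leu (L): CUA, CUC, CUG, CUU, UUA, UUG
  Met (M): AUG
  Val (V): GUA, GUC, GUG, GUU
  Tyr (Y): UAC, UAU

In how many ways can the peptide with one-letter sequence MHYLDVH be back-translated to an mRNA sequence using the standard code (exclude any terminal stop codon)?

384

Met: 1 codon.
His: 2 codons.
Tyr: 2 codons.
Leu: 6 codons.
Asp: 2 codons.
Val: 4 codons.
His: 2 codons.
1 × 2 × 2 × 6 × 2 × 4 × 2 = 384.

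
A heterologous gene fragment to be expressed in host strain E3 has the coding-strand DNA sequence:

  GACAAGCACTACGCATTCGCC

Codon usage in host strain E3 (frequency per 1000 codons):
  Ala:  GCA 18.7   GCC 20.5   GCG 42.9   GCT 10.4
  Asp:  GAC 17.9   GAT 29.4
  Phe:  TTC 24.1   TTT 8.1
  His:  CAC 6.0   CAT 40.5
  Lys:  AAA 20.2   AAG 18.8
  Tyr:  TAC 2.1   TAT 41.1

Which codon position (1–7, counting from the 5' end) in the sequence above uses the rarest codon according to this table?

4

Codon 1 GAC (Asp): 17.9 per 1000.
Codon 2 AAG (Lys): 18.8 per 1000.
Codon 3 CAC (His): 6.0 per 1000.
Codon 4 TAC (Tyr): 2.1 per 1000.
Codon 5 GCA (Ala): 18.7 per 1000.
Codon 6 TTC (Phe): 24.1 per 1000.
Codon 7 GCC (Ala): 20.5 per 1000.
Lowest frequency is 2.1 at codon 4.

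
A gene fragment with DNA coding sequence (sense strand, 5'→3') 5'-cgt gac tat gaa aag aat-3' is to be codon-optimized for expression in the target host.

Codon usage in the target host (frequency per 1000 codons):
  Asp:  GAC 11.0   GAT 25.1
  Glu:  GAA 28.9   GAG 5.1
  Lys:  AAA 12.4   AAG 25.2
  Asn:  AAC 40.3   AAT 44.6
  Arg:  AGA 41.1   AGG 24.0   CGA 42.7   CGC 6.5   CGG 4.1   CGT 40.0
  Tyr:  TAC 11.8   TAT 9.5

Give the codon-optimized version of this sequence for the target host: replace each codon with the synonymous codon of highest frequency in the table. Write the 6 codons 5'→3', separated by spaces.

CGA GAT TAC GAA AAG AAT

Codon 1 (Arg): best is CGA at 42.7.
Codon 2 (Asp): best is GAT at 25.1.
Codon 3 (Tyr): best is TAC at 11.8.
Codon 4 (Glu): best is GAA at 28.9.
Codon 5 (Lys): best is AAG at 25.2.
Codon 6 (Asn): best is AAT at 44.6.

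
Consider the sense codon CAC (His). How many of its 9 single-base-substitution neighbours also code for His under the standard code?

Position 1: none → 0 synonymous.
Position 2: none → 0 synonymous.
Position 3: CAU → 1 synonymous.
Total: 0 + 0 + 1 = 1.

1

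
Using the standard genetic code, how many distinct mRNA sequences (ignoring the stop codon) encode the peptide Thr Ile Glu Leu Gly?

576

Thr: 4 codons.
Ile: 3 codons.
Glu: 2 codons.
Leu: 6 codons.
Gly: 4 codons.
4 × 3 × 2 × 6 × 4 = 576.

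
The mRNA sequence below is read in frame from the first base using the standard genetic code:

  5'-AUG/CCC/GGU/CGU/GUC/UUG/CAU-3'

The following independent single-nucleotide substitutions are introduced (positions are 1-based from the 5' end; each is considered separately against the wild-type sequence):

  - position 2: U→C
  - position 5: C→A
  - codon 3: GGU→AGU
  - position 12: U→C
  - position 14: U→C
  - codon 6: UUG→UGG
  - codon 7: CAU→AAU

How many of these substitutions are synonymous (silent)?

Codon 1: AUG (Met) → ACG (Thr) — missense.
Codon 2: CCC (Pro) → CAC (His) — missense.
Codon 3: GGU (Gly) → AGU (Ser) — missense.
Codon 4: CGU (Arg) → CGC (Arg) — synonymous.
Codon 5: GUC (Val) → GCC (Ala) — missense.
Codon 6: UUG (Leu) → UGG (Trp) — missense.
Codon 7: CAU (His) → AAU (Asn) — missense.
Synonymous: 1 of 7.

1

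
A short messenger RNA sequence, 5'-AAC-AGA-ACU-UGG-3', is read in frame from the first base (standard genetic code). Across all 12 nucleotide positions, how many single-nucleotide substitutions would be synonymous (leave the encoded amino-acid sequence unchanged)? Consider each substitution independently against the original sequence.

Codon 1 (AAC, Asn): 1 synonymous substitution.
Codon 2 (AGA, Arg): 2 synonymous substitutions.
Codon 3 (ACU, Thr): 3 synonymous substitutions.
Codon 4 (UGG, Trp): 0 synonymous substitutions.
Total: 1 + 2 + 3 + 0 = 6.

6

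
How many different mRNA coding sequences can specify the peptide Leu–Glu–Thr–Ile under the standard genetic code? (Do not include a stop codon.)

Leu: 6 codons.
Glu: 2 codons.
Thr: 4 codons.
Ile: 3 codons.
6 × 2 × 4 × 3 = 144.

144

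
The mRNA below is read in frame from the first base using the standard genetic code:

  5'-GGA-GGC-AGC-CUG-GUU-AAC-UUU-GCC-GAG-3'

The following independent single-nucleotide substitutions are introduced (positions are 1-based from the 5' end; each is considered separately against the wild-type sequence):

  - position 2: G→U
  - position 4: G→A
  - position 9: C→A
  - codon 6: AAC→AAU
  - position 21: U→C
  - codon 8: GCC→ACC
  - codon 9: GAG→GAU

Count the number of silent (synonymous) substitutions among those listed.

Codon 1: GGA (Gly) → GUA (Val) — missense.
Codon 2: GGC (Gly) → AGC (Ser) — missense.
Codon 3: AGC (Ser) → AGA (Arg) — missense.
Codon 6: AAC (Asn) → AAU (Asn) — synonymous.
Codon 7: UUU (Phe) → UUC (Phe) — synonymous.
Codon 8: GCC (Ala) → ACC (Thr) — missense.
Codon 9: GAG (Glu) → GAU (Asp) — missense.
Synonymous: 2 of 7.

2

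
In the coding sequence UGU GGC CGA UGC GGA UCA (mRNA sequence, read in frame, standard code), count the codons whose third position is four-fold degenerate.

4

Codon 1 UGU (Cys): third position 2-fold.
Codon 2 GGC (Gly): third position 4-fold.
Codon 3 CGA (Arg): third position 4-fold.
Codon 4 UGC (Cys): third position 2-fold.
Codon 5 GGA (Gly): third position 4-fold.
Codon 6 UCA (Ser): third position 4-fold.
Four-fold degenerate third positions: 4.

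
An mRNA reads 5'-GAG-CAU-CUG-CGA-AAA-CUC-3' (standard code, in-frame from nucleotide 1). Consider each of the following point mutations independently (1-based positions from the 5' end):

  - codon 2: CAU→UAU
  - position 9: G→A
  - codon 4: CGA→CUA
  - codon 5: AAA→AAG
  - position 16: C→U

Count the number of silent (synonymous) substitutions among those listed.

Codon 2: CAU (His) → UAU (Tyr) — missense.
Codon 3: CUG (Leu) → CUA (Leu) — synonymous.
Codon 4: CGA (Arg) → CUA (Leu) — missense.
Codon 5: AAA (Lys) → AAG (Lys) — synonymous.
Codon 6: CUC (Leu) → UUC (Phe) — missense.
Synonymous: 2 of 5.

2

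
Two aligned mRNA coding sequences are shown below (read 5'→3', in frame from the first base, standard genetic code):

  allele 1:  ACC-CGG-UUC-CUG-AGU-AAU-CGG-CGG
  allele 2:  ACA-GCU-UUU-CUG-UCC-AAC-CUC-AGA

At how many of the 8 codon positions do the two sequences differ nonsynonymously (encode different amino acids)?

Codon 1: ACC Thr / ACA Thr — synonymous.
Codon 2: CGG Arg / GCU Ala — nonsynonymous.
Codon 3: UUC Phe / UUU Phe — synonymous.
Codon 4: CUG Leu / CUG Leu — identical.
Codon 5: AGU Ser / UCC Ser — synonymous.
Codon 6: AAU Asn / AAC Asn — synonymous.
Codon 7: CGG Arg / CUC Leu — nonsynonymous.
Codon 8: CGG Arg / AGA Arg — synonymous.
Nonsynonymous differences: 2.

2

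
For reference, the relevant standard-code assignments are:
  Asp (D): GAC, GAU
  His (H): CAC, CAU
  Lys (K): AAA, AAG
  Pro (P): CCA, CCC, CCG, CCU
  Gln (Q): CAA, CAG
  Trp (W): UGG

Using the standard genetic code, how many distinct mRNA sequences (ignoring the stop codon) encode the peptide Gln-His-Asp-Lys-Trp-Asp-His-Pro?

Gln: 2 codons.
His: 2 codons.
Asp: 2 codons.
Lys: 2 codons.
Trp: 1 codon.
Asp: 2 codons.
His: 2 codons.
Pro: 4 codons.
2 × 2 × 2 × 2 × 1 × 2 × 2 × 4 = 256.

256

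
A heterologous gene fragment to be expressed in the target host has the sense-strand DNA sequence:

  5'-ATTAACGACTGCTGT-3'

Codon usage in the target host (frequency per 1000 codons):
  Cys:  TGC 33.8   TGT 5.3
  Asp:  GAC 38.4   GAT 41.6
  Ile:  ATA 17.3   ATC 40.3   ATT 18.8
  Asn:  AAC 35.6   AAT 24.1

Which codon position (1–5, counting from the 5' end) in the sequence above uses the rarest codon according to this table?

5

Codon 1 ATT (Ile): 18.8 per 1000.
Codon 2 AAC (Asn): 35.6 per 1000.
Codon 3 GAC (Asp): 38.4 per 1000.
Codon 4 TGC (Cys): 33.8 per 1000.
Codon 5 TGT (Cys): 5.3 per 1000.
Lowest frequency is 5.3 at codon 5.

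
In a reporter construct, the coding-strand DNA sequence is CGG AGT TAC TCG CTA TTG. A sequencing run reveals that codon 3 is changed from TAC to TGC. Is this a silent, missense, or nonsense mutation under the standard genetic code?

missense

Position 8 falls in codon 3: TAC → Tyr.
After the substitution the codon is TGC → Cys.
Tyr ≠ Cys, so this is a missense mutation.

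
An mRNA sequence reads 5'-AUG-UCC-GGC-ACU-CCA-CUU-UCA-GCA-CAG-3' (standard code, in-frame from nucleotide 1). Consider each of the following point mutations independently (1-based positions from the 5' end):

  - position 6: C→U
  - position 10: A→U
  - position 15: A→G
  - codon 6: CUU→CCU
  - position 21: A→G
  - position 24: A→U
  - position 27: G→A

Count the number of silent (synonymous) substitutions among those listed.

Codon 2: UCC (Ser) → UCU (Ser) — synonymous.
Codon 4: ACU (Thr) → UCU (Ser) — missense.
Codon 5: CCA (Pro) → CCG (Pro) — synonymous.
Codon 6: CUU (Leu) → CCU (Pro) — missense.
Codon 7: UCA (Ser) → UCG (Ser) — synonymous.
Codon 8: GCA (Ala) → GCU (Ala) — synonymous.
Codon 9: CAG (Gln) → CAA (Gln) — synonymous.
Synonymous: 5 of 7.

5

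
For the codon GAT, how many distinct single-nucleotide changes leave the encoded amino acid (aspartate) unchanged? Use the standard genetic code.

Position 1: none → 0 synonymous.
Position 2: none → 0 synonymous.
Position 3: GAC → 1 synonymous.
Total: 0 + 0 + 1 = 1.

1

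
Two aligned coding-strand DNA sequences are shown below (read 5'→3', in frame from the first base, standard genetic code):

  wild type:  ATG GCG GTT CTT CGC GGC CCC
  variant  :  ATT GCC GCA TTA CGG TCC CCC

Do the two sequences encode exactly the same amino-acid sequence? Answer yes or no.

Codon 1: ATG Met / ATT Ile — nonsynonymous.
Codon 2: GCG Ala / GCC Ala — synonymous.
Codon 3: GTT Val / GCA Ala — nonsynonymous.
Codon 4: CTT Leu / TTA Leu — synonymous.
Codon 5: CGC Arg / CGG Arg — synonymous.
Codon 6: GGC Gly / TCC Ser — nonsynonymous.
Codon 7: CCC Pro / CCC Pro — identical.
Nonsynonymous differences: 3 → different protein.

no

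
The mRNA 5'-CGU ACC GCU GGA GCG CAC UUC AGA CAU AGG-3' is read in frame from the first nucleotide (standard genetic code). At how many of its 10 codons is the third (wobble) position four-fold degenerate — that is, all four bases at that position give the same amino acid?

Codon 1 CGU (Arg): third position 4-fold.
Codon 2 ACC (Thr): third position 4-fold.
Codon 3 GCU (Ala): third position 4-fold.
Codon 4 GGA (Gly): third position 4-fold.
Codon 5 GCG (Ala): third position 4-fold.
Codon 6 CAC (His): third position 2-fold.
Codon 7 UUC (Phe): third position 2-fold.
Codon 8 AGA (Arg): third position 2-fold.
Codon 9 CAU (His): third position 2-fold.
Codon 10 AGG (Arg): third position 2-fold.
Four-fold degenerate third positions: 5.

5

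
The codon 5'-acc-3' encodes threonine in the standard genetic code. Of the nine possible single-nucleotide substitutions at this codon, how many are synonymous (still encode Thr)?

3

Position 1: none → 0 synonymous.
Position 2: none → 0 synonymous.
Position 3: ACU, ACA, ACG → 3 synonymous.
Total: 0 + 0 + 3 = 3.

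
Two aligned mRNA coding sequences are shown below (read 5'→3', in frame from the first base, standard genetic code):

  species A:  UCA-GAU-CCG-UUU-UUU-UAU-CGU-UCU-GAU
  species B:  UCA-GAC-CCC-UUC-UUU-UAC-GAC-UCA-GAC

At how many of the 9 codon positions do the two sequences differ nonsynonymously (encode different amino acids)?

Codon 1: UCA Ser / UCA Ser — identical.
Codon 2: GAU Asp / GAC Asp — synonymous.
Codon 3: CCG Pro / CCC Pro — synonymous.
Codon 4: UUU Phe / UUC Phe — synonymous.
Codon 5: UUU Phe / UUU Phe — identical.
Codon 6: UAU Tyr / UAC Tyr — synonymous.
Codon 7: CGU Arg / GAC Asp — nonsynonymous.
Codon 8: UCU Ser / UCA Ser — synonymous.
Codon 9: GAU Asp / GAC Asp — synonymous.
Nonsynonymous differences: 1.

1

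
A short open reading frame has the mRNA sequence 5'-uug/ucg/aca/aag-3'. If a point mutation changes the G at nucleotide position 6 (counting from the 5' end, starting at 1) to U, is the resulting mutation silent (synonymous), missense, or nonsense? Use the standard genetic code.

Position 6 falls in codon 2: UCG → Ser.
After the substitution the codon is UCU → Ser.
Both encode Ser, so the change is synonymous.

silent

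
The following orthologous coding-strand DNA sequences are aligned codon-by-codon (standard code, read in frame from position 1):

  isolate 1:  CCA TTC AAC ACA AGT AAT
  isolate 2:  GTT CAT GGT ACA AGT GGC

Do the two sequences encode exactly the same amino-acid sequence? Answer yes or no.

Codon 1: CCA Pro / GTT Val — nonsynonymous.
Codon 2: TTC Phe / CAT His — nonsynonymous.
Codon 3: AAC Asn / GGT Gly — nonsynonymous.
Codon 4: ACA Thr / ACA Thr — identical.
Codon 5: AGT Ser / AGT Ser — identical.
Codon 6: AAT Asn / GGC Gly — nonsynonymous.
Nonsynonymous differences: 4 → different protein.

no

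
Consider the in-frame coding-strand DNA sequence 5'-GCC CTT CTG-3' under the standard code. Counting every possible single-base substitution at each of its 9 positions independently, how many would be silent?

Codon 1 (GCC, Ala): 3 synonymous substitutions.
Codon 2 (CTT, Leu): 3 synonymous substitutions.
Codon 3 (CTG, Leu): 4 synonymous substitutions.
Total: 3 + 3 + 4 = 10.

10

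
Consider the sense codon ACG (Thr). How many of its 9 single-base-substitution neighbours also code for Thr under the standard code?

3

Position 1: none → 0 synonymous.
Position 2: none → 0 synonymous.
Position 3: ACU, ACC, ACA → 3 synonymous.
Total: 0 + 0 + 3 = 3.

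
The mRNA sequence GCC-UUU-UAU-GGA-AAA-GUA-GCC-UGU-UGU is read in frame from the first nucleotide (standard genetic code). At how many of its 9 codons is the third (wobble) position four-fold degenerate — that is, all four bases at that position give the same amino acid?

4

Codon 1 GCC (Ala): third position 4-fold.
Codon 2 UUU (Phe): third position 2-fold.
Codon 3 UAU (Tyr): third position 2-fold.
Codon 4 GGA (Gly): third position 4-fold.
Codon 5 AAA (Lys): third position 2-fold.
Codon 6 GUA (Val): third position 4-fold.
Codon 7 GCC (Ala): third position 4-fold.
Codon 8 UGU (Cys): third position 2-fold.
Codon 9 UGU (Cys): third position 2-fold.
Four-fold degenerate third positions: 4.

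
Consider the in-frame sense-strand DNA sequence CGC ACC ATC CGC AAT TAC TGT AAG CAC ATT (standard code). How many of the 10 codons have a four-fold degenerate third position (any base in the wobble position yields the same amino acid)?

Codon 1 CGC (Arg): third position 4-fold.
Codon 2 ACC (Thr): third position 4-fold.
Codon 3 ATC (Ile): third position 3-fold.
Codon 4 CGC (Arg): third position 4-fold.
Codon 5 AAT (Asn): third position 2-fold.
Codon 6 TAC (Tyr): third position 2-fold.
Codon 7 TGT (Cys): third position 2-fold.
Codon 8 AAG (Lys): third position 2-fold.
Codon 9 CAC (His): third position 2-fold.
Codon 10 ATT (Ile): third position 3-fold.
Four-fold degenerate third positions: 3.

3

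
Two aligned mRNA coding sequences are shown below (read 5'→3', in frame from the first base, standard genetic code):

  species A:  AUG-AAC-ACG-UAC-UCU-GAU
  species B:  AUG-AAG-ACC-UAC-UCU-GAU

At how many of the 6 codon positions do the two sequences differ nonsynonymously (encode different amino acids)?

1

Codon 1: AUG Met / AUG Met — identical.
Codon 2: AAC Asn / AAG Lys — nonsynonymous.
Codon 3: ACG Thr / ACC Thr — synonymous.
Codon 4: UAC Tyr / UAC Tyr — identical.
Codon 5: UCU Ser / UCU Ser — identical.
Codon 6: GAU Asp / GAU Asp — identical.
Nonsynonymous differences: 1.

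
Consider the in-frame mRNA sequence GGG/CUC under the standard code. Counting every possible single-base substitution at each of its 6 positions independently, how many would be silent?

Codon 1 (GGG, Gly): 3 synonymous substitutions.
Codon 2 (CUC, Leu): 3 synonymous substitutions.
Total: 3 + 3 = 6.

6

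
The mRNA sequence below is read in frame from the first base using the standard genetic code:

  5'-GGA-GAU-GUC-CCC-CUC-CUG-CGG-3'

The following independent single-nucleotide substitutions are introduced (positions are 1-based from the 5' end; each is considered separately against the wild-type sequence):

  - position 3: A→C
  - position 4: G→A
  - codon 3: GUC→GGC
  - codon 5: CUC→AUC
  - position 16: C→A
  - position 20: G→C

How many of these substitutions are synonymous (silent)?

1

Codon 1: GGA (Gly) → GGC (Gly) — synonymous.
Codon 2: GAU (Asp) → AAU (Asn) — missense.
Codon 3: GUC (Val) → GGC (Gly) — missense.
Codon 5: CUC (Leu) → AUC (Ile) — missense.
Codon 6: CUG (Leu) → AUG (Met) — missense.
Codon 7: CGG (Arg) → CCG (Pro) — missense.
Synonymous: 1 of 6.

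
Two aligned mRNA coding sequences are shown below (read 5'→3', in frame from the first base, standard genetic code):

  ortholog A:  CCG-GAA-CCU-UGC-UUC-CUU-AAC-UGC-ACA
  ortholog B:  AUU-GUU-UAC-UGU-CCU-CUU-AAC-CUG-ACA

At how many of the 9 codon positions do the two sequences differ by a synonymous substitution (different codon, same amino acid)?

Codon 1: CCG Pro / AUU Ile — nonsynonymous.
Codon 2: GAA Glu / GUU Val — nonsynonymous.
Codon 3: CCU Pro / UAC Tyr — nonsynonymous.
Codon 4: UGC Cys / UGU Cys — synonymous.
Codon 5: UUC Phe / CCU Pro — nonsynonymous.
Codon 6: CUU Leu / CUU Leu — identical.
Codon 7: AAC Asn / AAC Asn — identical.
Codon 8: UGC Cys / CUG Leu — nonsynonymous.
Codon 9: ACA Thr / ACA Thr — identical.
Synonymous differences: 1.

1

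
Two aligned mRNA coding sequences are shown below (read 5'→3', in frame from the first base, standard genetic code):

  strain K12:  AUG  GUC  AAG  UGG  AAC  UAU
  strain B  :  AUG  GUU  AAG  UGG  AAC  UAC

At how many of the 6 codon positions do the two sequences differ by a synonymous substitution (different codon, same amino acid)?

2

Codon 1: AUG Met / AUG Met — identical.
Codon 2: GUC Val / GUU Val — synonymous.
Codon 3: AAG Lys / AAG Lys — identical.
Codon 4: UGG Trp / UGG Trp — identical.
Codon 5: AAC Asn / AAC Asn — identical.
Codon 6: UAU Tyr / UAC Tyr — synonymous.
Synonymous differences: 2.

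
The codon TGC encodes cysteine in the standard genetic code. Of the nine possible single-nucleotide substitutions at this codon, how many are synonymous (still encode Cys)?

1

Position 1: none → 0 synonymous.
Position 2: none → 0 synonymous.
Position 3: TGT → 1 synonymous.
Total: 0 + 0 + 1 = 1.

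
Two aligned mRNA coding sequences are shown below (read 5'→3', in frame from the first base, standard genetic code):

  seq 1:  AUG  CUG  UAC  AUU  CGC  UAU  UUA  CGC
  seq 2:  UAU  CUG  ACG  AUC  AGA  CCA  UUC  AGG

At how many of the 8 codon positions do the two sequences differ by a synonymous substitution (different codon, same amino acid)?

Codon 1: AUG Met / UAU Tyr — nonsynonymous.
Codon 2: CUG Leu / CUG Leu — identical.
Codon 3: UAC Tyr / ACG Thr — nonsynonymous.
Codon 4: AUU Ile / AUC Ile — synonymous.
Codon 5: CGC Arg / AGA Arg — synonymous.
Codon 6: UAU Tyr / CCA Pro — nonsynonymous.
Codon 7: UUA Leu / UUC Phe — nonsynonymous.
Codon 8: CGC Arg / AGG Arg — synonymous.
Synonymous differences: 3.

3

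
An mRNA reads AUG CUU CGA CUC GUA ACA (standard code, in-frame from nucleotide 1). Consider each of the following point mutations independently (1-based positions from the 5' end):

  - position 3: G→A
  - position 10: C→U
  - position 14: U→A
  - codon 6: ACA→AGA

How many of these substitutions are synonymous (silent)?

Codon 1: AUG (Met) → AUA (Ile) — missense.
Codon 4: CUC (Leu) → UUC (Phe) — missense.
Codon 5: GUA (Val) → GAA (Glu) — missense.
Codon 6: ACA (Thr) → AGA (Arg) — missense.
Synonymous: 0 of 4.

0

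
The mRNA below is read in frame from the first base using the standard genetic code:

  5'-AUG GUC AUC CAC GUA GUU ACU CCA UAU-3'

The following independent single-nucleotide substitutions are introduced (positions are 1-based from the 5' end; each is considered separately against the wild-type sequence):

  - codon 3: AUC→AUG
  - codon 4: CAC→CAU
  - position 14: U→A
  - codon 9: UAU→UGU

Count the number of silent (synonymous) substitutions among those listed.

Codon 3: AUC (Ile) → AUG (Met) — missense.
Codon 4: CAC (His) → CAU (His) — synonymous.
Codon 5: GUA (Val) → GAA (Glu) — missense.
Codon 9: UAU (Tyr) → UGU (Cys) — missense.
Synonymous: 1 of 4.

1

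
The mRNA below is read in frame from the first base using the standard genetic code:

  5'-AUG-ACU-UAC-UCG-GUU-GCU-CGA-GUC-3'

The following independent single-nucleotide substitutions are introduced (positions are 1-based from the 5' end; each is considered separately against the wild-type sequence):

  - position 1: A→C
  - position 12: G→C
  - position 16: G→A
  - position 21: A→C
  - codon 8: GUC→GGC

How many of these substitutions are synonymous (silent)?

Codon 1: AUG (Met) → CUG (Leu) — missense.
Codon 4: UCG (Ser) → UCC (Ser) — synonymous.
Codon 6: GCU (Ala) → ACU (Thr) — missense.
Codon 7: CGA (Arg) → CGC (Arg) — synonymous.
Codon 8: GUC (Val) → GGC (Gly) — missense.
Synonymous: 2 of 5.

2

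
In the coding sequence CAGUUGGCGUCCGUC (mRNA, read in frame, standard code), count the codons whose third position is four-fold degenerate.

3

Codon 1 CAG (Gln): third position 2-fold.
Codon 2 UUG (Leu): third position 2-fold.
Codon 3 GCG (Ala): third position 4-fold.
Codon 4 UCC (Ser): third position 4-fold.
Codon 5 GUC (Val): third position 4-fold.
Four-fold degenerate third positions: 3.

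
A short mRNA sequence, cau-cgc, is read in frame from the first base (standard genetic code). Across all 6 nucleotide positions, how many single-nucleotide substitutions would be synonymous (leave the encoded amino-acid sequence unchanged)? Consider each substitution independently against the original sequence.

Codon 1 (CAU, His): 1 synonymous substitution.
Codon 2 (CGC, Arg): 3 synonymous substitutions.
Total: 1 + 3 = 4.

4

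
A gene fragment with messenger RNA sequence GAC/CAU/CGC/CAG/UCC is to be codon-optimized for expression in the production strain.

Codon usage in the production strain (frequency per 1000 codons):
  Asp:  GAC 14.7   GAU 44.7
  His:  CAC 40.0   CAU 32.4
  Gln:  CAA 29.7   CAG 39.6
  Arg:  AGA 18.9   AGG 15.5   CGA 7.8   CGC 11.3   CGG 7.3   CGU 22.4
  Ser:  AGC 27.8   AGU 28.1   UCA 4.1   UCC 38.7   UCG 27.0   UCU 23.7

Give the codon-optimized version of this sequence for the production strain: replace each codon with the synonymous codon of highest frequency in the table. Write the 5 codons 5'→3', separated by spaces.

GAU CAC CGU CAG UCC

Codon 1 (Asp): best is GAU at 44.7.
Codon 2 (His): best is CAC at 40.0.
Codon 3 (Arg): best is CGU at 22.4.
Codon 4 (Gln): best is CAG at 39.6.
Codon 5 (Ser): best is UCC at 38.7.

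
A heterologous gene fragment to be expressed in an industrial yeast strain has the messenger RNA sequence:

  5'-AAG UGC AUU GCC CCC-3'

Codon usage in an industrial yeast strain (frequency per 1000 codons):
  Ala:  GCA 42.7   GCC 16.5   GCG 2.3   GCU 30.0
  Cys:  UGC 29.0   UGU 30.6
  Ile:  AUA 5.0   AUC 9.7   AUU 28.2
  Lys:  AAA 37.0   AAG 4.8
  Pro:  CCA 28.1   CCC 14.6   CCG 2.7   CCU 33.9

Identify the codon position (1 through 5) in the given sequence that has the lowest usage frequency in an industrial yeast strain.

1

Codon 1 AAG (Lys): 4.8 per 1000.
Codon 2 UGC (Cys): 29.0 per 1000.
Codon 3 AUU (Ile): 28.2 per 1000.
Codon 4 GCC (Ala): 16.5 per 1000.
Codon 5 CCC (Pro): 14.6 per 1000.
Lowest frequency is 4.8 at codon 1.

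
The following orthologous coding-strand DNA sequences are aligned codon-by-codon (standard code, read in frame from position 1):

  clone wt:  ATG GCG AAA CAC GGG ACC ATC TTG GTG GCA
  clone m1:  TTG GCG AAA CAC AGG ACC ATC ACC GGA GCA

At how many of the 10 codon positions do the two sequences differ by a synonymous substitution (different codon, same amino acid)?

0

Codon 1: ATG Met / TTG Leu — nonsynonymous.
Codon 2: GCG Ala / GCG Ala — identical.
Codon 3: AAA Lys / AAA Lys — identical.
Codon 4: CAC His / CAC His — identical.
Codon 5: GGG Gly / AGG Arg — nonsynonymous.
Codon 6: ACC Thr / ACC Thr — identical.
Codon 7: ATC Ile / ATC Ile — identical.
Codon 8: TTG Leu / ACC Thr — nonsynonymous.
Codon 9: GTG Val / GGA Gly — nonsynonymous.
Codon 10: GCA Ala / GCA Ala — identical.
Synonymous differences: 0.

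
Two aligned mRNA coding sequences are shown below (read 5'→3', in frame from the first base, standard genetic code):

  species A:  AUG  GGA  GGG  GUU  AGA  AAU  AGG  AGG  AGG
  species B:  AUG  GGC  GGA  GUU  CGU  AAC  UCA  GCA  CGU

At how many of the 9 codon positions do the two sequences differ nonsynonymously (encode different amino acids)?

2

Codon 1: AUG Met / AUG Met — identical.
Codon 2: GGA Gly / GGC Gly — synonymous.
Codon 3: GGG Gly / GGA Gly — synonymous.
Codon 4: GUU Val / GUU Val — identical.
Codon 5: AGA Arg / CGU Arg — synonymous.
Codon 6: AAU Asn / AAC Asn — synonymous.
Codon 7: AGG Arg / UCA Ser — nonsynonymous.
Codon 8: AGG Arg / GCA Ala — nonsynonymous.
Codon 9: AGG Arg / CGU Arg — synonymous.
Nonsynonymous differences: 2.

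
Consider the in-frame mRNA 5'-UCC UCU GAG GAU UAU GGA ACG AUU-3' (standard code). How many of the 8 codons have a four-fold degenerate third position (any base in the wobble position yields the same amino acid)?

Codon 1 UCC (Ser): third position 4-fold.
Codon 2 UCU (Ser): third position 4-fold.
Codon 3 GAG (Glu): third position 2-fold.
Codon 4 GAU (Asp): third position 2-fold.
Codon 5 UAU (Tyr): third position 2-fold.
Codon 6 GGA (Gly): third position 4-fold.
Codon 7 ACG (Thr): third position 4-fold.
Codon 8 AUU (Ile): third position 3-fold.
Four-fold degenerate third positions: 4.

4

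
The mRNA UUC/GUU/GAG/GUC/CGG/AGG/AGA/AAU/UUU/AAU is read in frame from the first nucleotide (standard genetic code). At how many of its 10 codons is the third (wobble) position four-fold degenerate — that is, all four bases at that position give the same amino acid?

3

Codon 1 UUC (Phe): third position 2-fold.
Codon 2 GUU (Val): third position 4-fold.
Codon 3 GAG (Glu): third position 2-fold.
Codon 4 GUC (Val): third position 4-fold.
Codon 5 CGG (Arg): third position 4-fold.
Codon 6 AGG (Arg): third position 2-fold.
Codon 7 AGA (Arg): third position 2-fold.
Codon 8 AAU (Asn): third position 2-fold.
Codon 9 UUU (Phe): third position 2-fold.
Codon 10 AAU (Asn): third position 2-fold.
Four-fold degenerate third positions: 3.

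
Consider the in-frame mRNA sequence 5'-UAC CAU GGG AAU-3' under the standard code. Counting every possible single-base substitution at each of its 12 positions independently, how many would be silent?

6

Codon 1 (UAC, Tyr): 1 synonymous substitution.
Codon 2 (CAU, His): 1 synonymous substitution.
Codon 3 (GGG, Gly): 3 synonymous substitutions.
Codon 4 (AAU, Asn): 1 synonymous substitution.
Total: 1 + 1 + 3 + 1 = 6.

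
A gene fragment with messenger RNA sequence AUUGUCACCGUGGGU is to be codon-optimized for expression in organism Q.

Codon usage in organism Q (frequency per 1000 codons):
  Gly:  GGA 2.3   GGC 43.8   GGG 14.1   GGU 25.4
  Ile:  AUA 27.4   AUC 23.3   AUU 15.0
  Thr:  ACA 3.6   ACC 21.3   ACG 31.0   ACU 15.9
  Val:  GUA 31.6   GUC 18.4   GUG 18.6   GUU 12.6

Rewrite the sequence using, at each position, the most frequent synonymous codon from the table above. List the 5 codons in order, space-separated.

AUA GUA ACG GUA GGC

Codon 1 (Ile): best is AUA at 27.4.
Codon 2 (Val): best is GUA at 31.6.
Codon 3 (Thr): best is ACG at 31.0.
Codon 4 (Val): best is GUA at 31.6.
Codon 5 (Gly): best is GGC at 43.8.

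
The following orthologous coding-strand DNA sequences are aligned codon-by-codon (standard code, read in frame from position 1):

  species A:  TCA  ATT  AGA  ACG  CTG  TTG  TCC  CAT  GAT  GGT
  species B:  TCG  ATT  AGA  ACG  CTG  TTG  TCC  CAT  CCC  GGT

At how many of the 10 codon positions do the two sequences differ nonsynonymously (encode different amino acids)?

1

Codon 1: TCA Ser / TCG Ser — synonymous.
Codon 2: ATT Ile / ATT Ile — identical.
Codon 3: AGA Arg / AGA Arg — identical.
Codon 4: ACG Thr / ACG Thr — identical.
Codon 5: CTG Leu / CTG Leu — identical.
Codon 6: TTG Leu / TTG Leu — identical.
Codon 7: TCC Ser / TCC Ser — identical.
Codon 8: CAT His / CAT His — identical.
Codon 9: GAT Asp / CCC Pro — nonsynonymous.
Codon 10: GGT Gly / GGT Gly — identical.
Nonsynonymous differences: 1.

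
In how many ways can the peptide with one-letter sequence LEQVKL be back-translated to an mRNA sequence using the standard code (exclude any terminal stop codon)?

1152

Leu: 6 codons.
Glu: 2 codons.
Gln: 2 codons.
Val: 4 codons.
Lys: 2 codons.
Leu: 6 codons.
6 × 2 × 2 × 4 × 2 × 6 = 1152.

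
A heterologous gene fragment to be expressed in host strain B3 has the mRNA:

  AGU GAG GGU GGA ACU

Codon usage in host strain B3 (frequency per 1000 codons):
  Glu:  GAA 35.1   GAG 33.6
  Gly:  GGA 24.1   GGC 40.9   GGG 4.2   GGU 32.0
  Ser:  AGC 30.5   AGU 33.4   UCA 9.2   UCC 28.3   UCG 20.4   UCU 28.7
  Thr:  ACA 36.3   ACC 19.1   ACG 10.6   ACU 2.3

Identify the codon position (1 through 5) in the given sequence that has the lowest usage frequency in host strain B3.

5

Codon 1 AGU (Ser): 33.4 per 1000.
Codon 2 GAG (Glu): 33.6 per 1000.
Codon 3 GGU (Gly): 32.0 per 1000.
Codon 4 GGA (Gly): 24.1 per 1000.
Codon 5 ACU (Thr): 2.3 per 1000.
Lowest frequency is 2.3 at codon 5.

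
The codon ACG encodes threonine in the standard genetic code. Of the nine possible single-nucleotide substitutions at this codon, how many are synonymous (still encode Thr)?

3

Position 1: none → 0 synonymous.
Position 2: none → 0 synonymous.
Position 3: ACU, ACC, ACA → 3 synonymous.
Total: 0 + 0 + 3 = 3.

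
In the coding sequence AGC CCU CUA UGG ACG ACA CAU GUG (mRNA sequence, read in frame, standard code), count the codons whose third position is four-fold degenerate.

Codon 1 AGC (Ser): third position 2-fold.
Codon 2 CCU (Pro): third position 4-fold.
Codon 3 CUA (Leu): third position 4-fold.
Codon 4 UGG (Trp): third position 1-fold.
Codon 5 ACG (Thr): third position 4-fold.
Codon 6 ACA (Thr): third position 4-fold.
Codon 7 CAU (His): third position 2-fold.
Codon 8 GUG (Val): third position 4-fold.
Four-fold degenerate third positions: 5.

5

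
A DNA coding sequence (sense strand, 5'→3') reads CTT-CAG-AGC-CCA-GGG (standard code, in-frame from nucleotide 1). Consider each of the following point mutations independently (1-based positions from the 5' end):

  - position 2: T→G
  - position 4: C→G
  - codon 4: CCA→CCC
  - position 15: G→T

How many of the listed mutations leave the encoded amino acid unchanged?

2

Codon 1: CTT (Leu) → CGT (Arg) — missense.
Codon 2: CAG (Gln) → GAG (Glu) — missense.
Codon 4: CCA (Pro) → CCC (Pro) — synonymous.
Codon 5: GGG (Gly) → GGT (Gly) — synonymous.
Synonymous: 2 of 4.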